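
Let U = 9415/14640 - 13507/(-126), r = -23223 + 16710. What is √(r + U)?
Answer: I*√168169844395/5124 ≈ 80.032*I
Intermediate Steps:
r = -6513
U = 6630959/61488 (U = 9415*(1/14640) - 13507*(-1/126) = 1883/2928 + 13507/126 = 6630959/61488 ≈ 107.84)
√(r + U) = √(-6513 + 6630959/61488) = √(-393840385/61488) = I*√168169844395/5124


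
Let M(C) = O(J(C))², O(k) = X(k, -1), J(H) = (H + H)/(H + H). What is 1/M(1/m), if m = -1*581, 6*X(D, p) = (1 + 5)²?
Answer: 1/36 ≈ 0.027778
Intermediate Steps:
J(H) = 1 (J(H) = (2*H)/((2*H)) = (2*H)*(1/(2*H)) = 1)
X(D, p) = 6 (X(D, p) = (1 + 5)²/6 = (⅙)*6² = (⅙)*36 = 6)
m = -581
O(k) = 6
M(C) = 36 (M(C) = 6² = 36)
1/M(1/m) = 1/36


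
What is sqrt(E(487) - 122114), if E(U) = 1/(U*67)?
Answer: I*sqrt(130008870456445)/32629 ≈ 349.45*I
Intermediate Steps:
E(U) = 1/(67*U)
sqrt(E(487) - 122114) = sqrt((1/67)/487 - 122114) = sqrt((1/67)*(1/487) - 122114) = sqrt(1/32629 - 122114) = sqrt(-3984457705/32629) = I*sqrt(130008870456445)/32629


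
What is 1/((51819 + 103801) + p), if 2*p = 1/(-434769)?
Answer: 869538/135317503559 ≈ 6.4259e-6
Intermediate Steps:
p = -1/869538 (p = (½)/(-434769) = (½)*(-1/434769) = -1/869538 ≈ -1.1500e-6)
1/((51819 + 103801) + p) = 1/((51819 + 103801) - 1/869538) = 1/(155620 - 1/869538) = 1/(135317503559/869538) = 869538/135317503559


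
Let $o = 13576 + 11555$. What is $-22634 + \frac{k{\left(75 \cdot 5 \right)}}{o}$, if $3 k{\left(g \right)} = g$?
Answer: $- \frac{568814929}{25131} \approx -22634.0$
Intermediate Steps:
$o = 25131$
$k{\left(g \right)} = \frac{g}{3}$
$-22634 + \frac{k{\left(75 \cdot 5 \right)}}{o} = -22634 + \frac{\frac{1}{3} \cdot 75 \cdot 5}{25131} = -22634 + \frac{1}{3} \cdot 375 \cdot \frac{1}{25131} = -22634 + 125 \cdot \frac{1}{25131} = -22634 + \frac{125}{25131} = - \frac{568814929}{25131}$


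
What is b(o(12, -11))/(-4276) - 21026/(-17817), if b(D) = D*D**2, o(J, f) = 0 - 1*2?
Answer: 22512428/19046373 ≈ 1.1820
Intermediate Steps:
o(J, f) = -2 (o(J, f) = 0 - 2 = -2)
b(D) = D**3
b(o(12, -11))/(-4276) - 21026/(-17817) = (-2)**3/(-4276) - 21026/(-17817) = -8*(-1/4276) - 21026*(-1/17817) = 2/1069 + 21026/17817 = 22512428/19046373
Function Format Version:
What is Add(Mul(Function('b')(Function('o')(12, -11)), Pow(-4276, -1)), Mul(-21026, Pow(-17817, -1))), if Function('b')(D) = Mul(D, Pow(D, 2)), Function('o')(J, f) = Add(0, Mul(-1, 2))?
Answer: Rational(22512428, 19046373) ≈ 1.1820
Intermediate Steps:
Function('o')(J, f) = -2 (Function('o')(J, f) = Add(0, -2) = -2)
Function('b')(D) = Pow(D, 3)
Add(Mul(Function('b')(Function('o')(12, -11)), Pow(-4276, -1)), Mul(-21026, Pow(-17817, -1))) = Add(Mul(Pow(-2, 3), Pow(-4276, -1)), Mul(-21026, Pow(-17817, -1))) = Add(Mul(-8, Rational(-1, 4276)), Mul(-21026, Rational(-1, 17817))) = Add(Rational(2, 1069), Rational(21026, 17817)) = Rational(22512428, 19046373)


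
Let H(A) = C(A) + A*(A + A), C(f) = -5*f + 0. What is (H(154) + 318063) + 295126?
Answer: 659851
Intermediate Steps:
C(f) = -5*f
H(A) = -5*A + 2*A² (H(A) = -5*A + A*(A + A) = -5*A + A*(2*A) = -5*A + 2*A²)
(H(154) + 318063) + 295126 = (154*(-5 + 2*154) + 318063) + 295126 = (154*(-5 + 308) + 318063) + 295126 = (154*303 + 318063) + 295126 = (46662 + 318063) + 295126 = 364725 + 295126 = 659851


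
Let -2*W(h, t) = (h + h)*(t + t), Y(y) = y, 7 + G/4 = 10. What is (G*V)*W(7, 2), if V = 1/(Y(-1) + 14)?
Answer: -336/13 ≈ -25.846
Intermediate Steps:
G = 12 (G = -28 + 4*10 = -28 + 40 = 12)
V = 1/13 (V = 1/(-1 + 14) = 1/13 ≈ 0.076923)
W(h, t) = -2*h*t (W(h, t) = -(h + h)*(t + t)/2 = -2*h*2*t/2 = -2*h*t)
(G*V)*W(7, 2) = (12*(1/13))*(-2*7*2) = (12/13)*(-28) = -336/13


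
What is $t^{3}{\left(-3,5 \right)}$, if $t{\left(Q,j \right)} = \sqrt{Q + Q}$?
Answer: $- 6 i \sqrt{6} \approx - 14.697 i$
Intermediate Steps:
$t{\left(Q,j \right)} = \sqrt{2} \sqrt{Q}$ ($t{\left(Q,j \right)} = \sqrt{2 Q} = \sqrt{2} \sqrt{Q}$)
$t^{3}{\left(-3,5 \right)} = \left(\sqrt{2} \sqrt{-3}\right)^{3} = \left(\sqrt{2} i \sqrt{3}\right)^{3} = \left(i \sqrt{6}\right)^{3} = - 6 i \sqrt{6}$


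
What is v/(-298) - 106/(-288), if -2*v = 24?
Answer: 8761/21456 ≈ 0.40832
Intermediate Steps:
v = -12 (v = -½*24 = -12)
v/(-298) - 106/(-288) = -12/(-298) - 106/(-288) = -12*(-1/298) - 106*(-1/288) = 6/149 + 53/144 = 8761/21456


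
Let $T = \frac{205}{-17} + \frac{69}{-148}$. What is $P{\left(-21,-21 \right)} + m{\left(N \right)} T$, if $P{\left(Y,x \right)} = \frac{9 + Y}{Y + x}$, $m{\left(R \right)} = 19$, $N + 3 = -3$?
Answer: $- \frac{4186197}{17612} \approx -237.69$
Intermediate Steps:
$N = -6$ ($N = -3 - 3 = -6$)
$P{\left(Y,x \right)} = \frac{9 + Y}{Y + x}$
$T = - \frac{31513}{2516}$ ($T = 205 \left(- \frac{1}{17}\right) + 69 \left(- \frac{1}{148}\right) = - \frac{205}{17} - \frac{69}{148} = - \frac{31513}{2516} \approx -12.525$)
$P{\left(-21,-21 \right)} + m{\left(N \right)} T = \frac{9 - 21}{-21 - 21} + 19 \left(- \frac{31513}{2516}\right) = \frac{1}{-42} \left(-12\right) - \frac{598747}{2516} = \left(- \frac{1}{42}\right) \left(-12\right) - \frac{598747}{2516} = \frac{2}{7} - \frac{598747}{2516} = - \frac{4186197}{17612}$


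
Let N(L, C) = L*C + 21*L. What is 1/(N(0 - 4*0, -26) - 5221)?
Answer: -1/5221 ≈ -0.00019153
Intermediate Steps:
N(L, C) = 21*L + C*L (N(L, C) = C*L + 21*L = 21*L + C*L)
1/(N(0 - 4*0, -26) - 5221) = 1/((0 - 4*0)*(21 - 26) - 5221) = 1/((0 + 0)*(-5) - 5221) = 1/(0*(-5) - 5221) = 1/(0 - 5221) = 1/(-5221) = -1/5221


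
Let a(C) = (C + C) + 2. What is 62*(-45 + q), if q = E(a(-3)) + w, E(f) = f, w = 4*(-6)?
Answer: -4526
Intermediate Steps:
w = -24
a(C) = 2 + 2*C (a(C) = 2*C + 2 = 2 + 2*C)
q = -28 (q = (2 + 2*(-3)) - 24 = (2 - 6) - 24 = -4 - 24 = -28)
62*(-45 + q) = 62*(-45 - 28) = 62*(-73) = -4526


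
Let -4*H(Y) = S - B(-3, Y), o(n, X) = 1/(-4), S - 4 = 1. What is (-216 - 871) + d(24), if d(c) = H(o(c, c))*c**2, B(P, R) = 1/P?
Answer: -1855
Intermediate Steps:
S = 5 (S = 4 + 1 = 5)
o(n, X) = -1/4
H(Y) = -4/3 (H(Y) = -(5 - 1/(-3))/4 = -(5 - 1*(-1/3))/4 = -(5 + 1/3)/4 = -1/4*16/3 = -4/3)
d(c) = -4*c**2/3
(-216 - 871) + d(24) = (-216 - 871) - 4/3*24**2 = -1087 - 4/3*576 = -1087 - 768 = -1855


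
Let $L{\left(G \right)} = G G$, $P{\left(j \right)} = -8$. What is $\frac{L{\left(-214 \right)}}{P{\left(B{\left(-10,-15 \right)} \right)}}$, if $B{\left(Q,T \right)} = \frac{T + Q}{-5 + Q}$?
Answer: $- \frac{11449}{2} \approx -5724.5$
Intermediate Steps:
$B{\left(Q,T \right)} = \frac{Q + T}{-5 + Q}$
$L{\left(G \right)} = G^{2}$
$\frac{L{\left(-214 \right)}}{P{\left(B{\left(-10,-15 \right)} \right)}} = \frac{\left(-214\right)^{2}}{-8} = 45796 \left(- \frac{1}{8}\right) = - \frac{11449}{2}$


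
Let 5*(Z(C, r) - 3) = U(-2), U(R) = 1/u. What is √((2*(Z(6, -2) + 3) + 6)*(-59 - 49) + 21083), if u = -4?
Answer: 23*√905/5 ≈ 138.38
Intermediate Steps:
U(R) = -¼ (U(R) = 1/(-4) = -¼)
Z(C, r) = 59/20 (Z(C, r) = 3 + (⅕)*(-¼) = 3 - 1/20 = 59/20)
√((2*(Z(6, -2) + 3) + 6)*(-59 - 49) + 21083) = √((2*(59/20 + 3) + 6)*(-59 - 49) + 21083) = √((2*(119/20) + 6)*(-108) + 21083) = √((119/10 + 6)*(-108) + 21083) = √((179/10)*(-108) + 21083) = √(-9666/5 + 21083) = √(95749/5) = 23*√905/5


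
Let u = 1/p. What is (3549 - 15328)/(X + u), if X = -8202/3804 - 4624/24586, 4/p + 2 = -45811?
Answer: 183605445196/178564349931 ≈ 1.0282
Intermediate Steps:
p = -4/45813 (p = 4/(-2 - 45811) = 4/(-45813) = 4*(-1/45813) = -4/45813 ≈ -8.7311e-5)
u = -45813/4 (u = 1/(-4/45813) = -45813/4 ≈ -11453.)
X = -18270339/7793762 (X = -8202*1/3804 - 4624*1/24586 = -1367/634 - 2312/12293 = -18270339/7793762 ≈ -2.3442)
(3549 - 15328)/(X + u) = (3549 - 15328)/(-18270339/7793762 - 45813/4) = -11779/(-178564349931/15587524) = -11779*(-15587524/178564349931) = 183605445196/178564349931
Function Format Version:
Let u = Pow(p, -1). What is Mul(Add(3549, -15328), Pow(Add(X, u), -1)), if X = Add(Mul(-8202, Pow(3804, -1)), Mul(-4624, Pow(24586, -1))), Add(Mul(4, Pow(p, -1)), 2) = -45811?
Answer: Rational(183605445196, 178564349931) ≈ 1.0282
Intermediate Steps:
p = Rational(-4, 45813) (p = Mul(4, Pow(Add(-2, -45811), -1)) = Mul(4, Pow(-45813, -1)) = Mul(4, Rational(-1, 45813)) = Rational(-4, 45813) ≈ -8.7311e-5)
u = Rational(-45813, 4) (u = Pow(Rational(-4, 45813), -1) = Rational(-45813, 4) ≈ -11453.)
X = Rational(-18270339, 7793762) (X = Add(Mul(-8202, Rational(1, 3804)), Mul(-4624, Rational(1, 24586))) = Add(Rational(-1367, 634), Rational(-2312, 12293)) = Rational(-18270339, 7793762) ≈ -2.3442)
Mul(Add(3549, -15328), Pow(Add(X, u), -1)) = Mul(Add(3549, -15328), Pow(Add(Rational(-18270339, 7793762), Rational(-45813, 4)), -1)) = Mul(-11779, Pow(Rational(-178564349931, 15587524), -1)) = Mul(-11779, Rational(-15587524, 178564349931)) = Rational(183605445196, 178564349931)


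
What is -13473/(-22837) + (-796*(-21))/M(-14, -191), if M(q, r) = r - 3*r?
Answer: 193444989/4361867 ≈ 44.349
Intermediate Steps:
M(q, r) = -2*r
-13473/(-22837) + (-796*(-21))/M(-14, -191) = -13473/(-22837) + (-796*(-21))/((-2*(-191))) = -13473*(-1/22837) + 16716/382 = 13473/22837 + 16716*(1/382) = 13473/22837 + 8358/191 = 193444989/4361867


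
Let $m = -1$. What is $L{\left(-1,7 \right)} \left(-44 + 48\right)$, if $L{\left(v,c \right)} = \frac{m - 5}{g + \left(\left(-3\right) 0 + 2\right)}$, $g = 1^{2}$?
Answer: $-8$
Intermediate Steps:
$g = 1$
$L{\left(v,c \right)} = -2$ ($L{\left(v,c \right)} = \frac{-1 - 5}{1 + \left(\left(-3\right) 0 + 2\right)} = - \frac{6}{1 + \left(0 + 2\right)} = - \frac{6}{1 + 2} = - \frac{6}{3} = \left(-6\right) \frac{1}{3} = -2$)
$L{\left(-1,7 \right)} \left(-44 + 48\right) = - 2 \left(-44 + 48\right) = \left(-2\right) 4 = -8$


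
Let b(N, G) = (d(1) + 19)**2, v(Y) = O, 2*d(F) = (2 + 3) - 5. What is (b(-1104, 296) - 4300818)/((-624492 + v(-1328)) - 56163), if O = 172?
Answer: 4300457/680483 ≈ 6.3197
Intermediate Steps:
d(F) = 0 (d(F) = ((2 + 3) - 5)/2 = (5 - 5)/2 = (1/2)*0 = 0)
v(Y) = 172
b(N, G) = 361 (b(N, G) = (0 + 19)**2 = 19**2 = 361)
(b(-1104, 296) - 4300818)/((-624492 + v(-1328)) - 56163) = (361 - 4300818)/((-624492 + 172) - 56163) = -4300457/(-624320 - 56163) = -4300457/(-680483) = -4300457*(-1/680483) = 4300457/680483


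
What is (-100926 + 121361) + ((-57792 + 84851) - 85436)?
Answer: -37942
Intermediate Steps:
(-100926 + 121361) + ((-57792 + 84851) - 85436) = 20435 + (27059 - 85436) = 20435 - 58377 = -37942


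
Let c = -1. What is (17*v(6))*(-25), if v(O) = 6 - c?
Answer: -2975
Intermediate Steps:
v(O) = 7 (v(O) = 6 - 1*(-1) = 6 + 1 = 7)
(17*v(6))*(-25) = (17*7)*(-25) = 119*(-25) = -2975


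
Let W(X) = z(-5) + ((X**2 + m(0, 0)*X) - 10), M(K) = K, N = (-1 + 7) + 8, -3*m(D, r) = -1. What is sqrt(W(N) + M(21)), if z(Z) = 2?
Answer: sqrt(1923)/3 ≈ 14.617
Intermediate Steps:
m(D, r) = 1/3 (m(D, r) = -1/3*(-1) = 1/3)
N = 14 (N = 6 + 8 = 14)
W(X) = -8 + X**2 + X/3 (W(X) = 2 + ((X**2 + X/3) - 10) = 2 + (-10 + X**2 + X/3) = -8 + X**2 + X/3)
sqrt(W(N) + M(21)) = sqrt((-8 + 14**2 + (1/3)*14) + 21) = sqrt((-8 + 196 + 14/3) + 21) = sqrt(578/3 + 21) = sqrt(641/3) = sqrt(1923)/3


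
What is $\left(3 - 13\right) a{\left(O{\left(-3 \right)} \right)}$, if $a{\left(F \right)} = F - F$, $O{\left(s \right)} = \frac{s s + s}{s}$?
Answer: $0$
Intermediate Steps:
$O{\left(s \right)} = \frac{s + s^{2}}{s}$ ($O{\left(s \right)} = \frac{s^{2} + s}{s} = \frac{s + s^{2}}{s}$)
$a{\left(F \right)} = 0$
$\left(3 - 13\right) a{\left(O{\left(-3 \right)} \right)} = \left(3 - 13\right) 0 = \left(-10\right) 0 = 0$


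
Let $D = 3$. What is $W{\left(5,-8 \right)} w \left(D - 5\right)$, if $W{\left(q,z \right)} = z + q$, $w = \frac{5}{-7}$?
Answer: $- \frac{30}{7} \approx -4.2857$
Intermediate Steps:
$w = - \frac{5}{7}$ ($w = 5 \left(- \frac{1}{7}\right) = - \frac{5}{7} \approx -0.71429$)
$W{\left(q,z \right)} = q + z$
$W{\left(5,-8 \right)} w \left(D - 5\right) = \left(5 - 8\right) \left(- \frac{5 \left(3 - 5\right)}{7}\right) = - 3 \left(\left(- \frac{5}{7}\right) \left(-2\right)\right) = \left(-3\right) \frac{10}{7} = - \frac{30}{7}$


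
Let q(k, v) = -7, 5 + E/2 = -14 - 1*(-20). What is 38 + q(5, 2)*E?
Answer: 24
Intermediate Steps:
E = 2 (E = -10 + 2*(-14 - 1*(-20)) = -10 + 2*(-14 + 20) = -10 + 2*6 = -10 + 12 = 2)
38 + q(5, 2)*E = 38 - 7*2 = 38 - 14 = 24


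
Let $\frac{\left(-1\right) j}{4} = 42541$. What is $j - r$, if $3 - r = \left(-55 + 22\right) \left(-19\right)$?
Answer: $-169540$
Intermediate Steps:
$j = -170164$ ($j = \left(-4\right) 42541 = -170164$)
$r = -624$ ($r = 3 - \left(-55 + 22\right) \left(-19\right) = 3 - \left(-33\right) \left(-19\right) = 3 - 627 = -624$)
$j - r = -170164 - -624 = -170164 + 624 = -169540$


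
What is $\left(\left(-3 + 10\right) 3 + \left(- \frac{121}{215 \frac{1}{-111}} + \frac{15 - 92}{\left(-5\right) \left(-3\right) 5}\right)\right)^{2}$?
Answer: $\frac{70691642641}{10400625} \approx 6796.9$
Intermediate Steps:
$\left(\left(-3 + 10\right) 3 + \left(- \frac{121}{215 \frac{1}{-111}} + \frac{15 - 92}{\left(-5\right) \left(-3\right) 5}\right)\right)^{2} = \left(7 \cdot 3 - \left(- \frac{13431}{215} + \frac{77}{75}\right)\right)^{2} = \left(21 - \left(- \frac{13431}{215} + \frac{77}{75}\right)\right)^{2} = \left(21 - - \frac{198154}{3225}\right)^{2} = \left(21 + \left(\frac{13431}{215} - \frac{77}{75}\right)\right)^{2} = \left(21 + \frac{198154}{3225}\right)^{2} = \left(\frac{265879}{3225}\right)^{2} = \frac{70691642641}{10400625}$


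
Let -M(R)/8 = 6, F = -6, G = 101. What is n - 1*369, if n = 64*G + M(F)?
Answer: 6047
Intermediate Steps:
M(R) = -48 (M(R) = -8*6 = -48)
n = 6416 (n = 64*101 - 48 = 6464 - 48 = 6416)
n - 1*369 = 6416 - 1*369 = 6416 - 369 = 6047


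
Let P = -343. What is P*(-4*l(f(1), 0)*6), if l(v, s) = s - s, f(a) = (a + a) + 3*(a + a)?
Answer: 0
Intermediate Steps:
f(a) = 8*a (f(a) = 2*a + 3*(2*a) = 2*a + 6*a = 8*a)
l(v, s) = 0
P*(-4*l(f(1), 0)*6) = -343*(-4*0)*6 = -0*6 = -343*0 = 0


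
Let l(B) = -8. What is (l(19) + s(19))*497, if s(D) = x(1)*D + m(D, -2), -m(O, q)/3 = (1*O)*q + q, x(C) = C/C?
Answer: 65107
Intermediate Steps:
x(C) = 1
m(O, q) = -3*q - 3*O*q (m(O, q) = -3*((1*O)*q + q) = -3*(O*q + q) = -3*(q + O*q) = -3*q - 3*O*q)
s(D) = 6 + 7*D (s(D) = 1*D - 3*(-2)*(1 + D) = D + (6 + 6*D) = 6 + 7*D)
(l(19) + s(19))*497 = (-8 + (6 + 7*19))*497 = (-8 + (6 + 133))*497 = (-8 + 139)*497 = 131*497 = 65107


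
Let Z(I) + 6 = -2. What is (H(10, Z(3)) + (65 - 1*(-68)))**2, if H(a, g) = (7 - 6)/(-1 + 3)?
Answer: 71289/4 ≈ 17822.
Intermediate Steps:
Z(I) = -8 (Z(I) = -6 - 2 = -8)
H(a, g) = 1/2
(H(10, Z(3)) + (65 - 1*(-68)))**2 = (1/2 + (65 - 1*(-68)))**2 = (1/2 + (65 + 68))**2 = (1/2 + 133)**2 = (267/2)**2 = 71289/4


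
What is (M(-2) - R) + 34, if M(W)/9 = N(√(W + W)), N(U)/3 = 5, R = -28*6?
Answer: 337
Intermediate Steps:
R = -168
N(U) = 15 (N(U) = 3*5 = 15)
M(W) = 135 (M(W) = 9*15 = 135)
(M(-2) - R) + 34 = (135 - 1*(-168)) + 34 = (135 + 168) + 34 = 303 + 34 = 337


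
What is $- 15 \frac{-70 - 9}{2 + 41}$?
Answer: $\frac{1185}{43} \approx 27.558$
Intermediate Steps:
$- 15 \frac{-70 - 9}{2 + 41} = - 15 \left(- \frac{79}{43}\right) = - 15 \left(\left(-79\right) \frac{1}{43}\right) = \left(-15\right) \left(- \frac{79}{43}\right) = \frac{1185}{43}$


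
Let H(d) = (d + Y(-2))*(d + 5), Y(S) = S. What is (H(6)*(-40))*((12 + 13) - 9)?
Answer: -28160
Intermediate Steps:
H(d) = (-2 + d)*(5 + d) (H(d) = (d - 2)*(d + 5) = (-2 + d)*(5 + d))
(H(6)*(-40))*((12 + 13) - 9) = ((-10 + 6**2 + 3*6)*(-40))*((12 + 13) - 9) = ((-10 + 36 + 18)*(-40))*(25 - 9) = (44*(-40))*16 = -1760*16 = -28160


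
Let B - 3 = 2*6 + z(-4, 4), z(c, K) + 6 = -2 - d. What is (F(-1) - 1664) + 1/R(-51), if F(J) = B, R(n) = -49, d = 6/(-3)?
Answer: -81096/49 ≈ -1655.0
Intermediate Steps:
d = -2 (d = 6*(-1/3) = -2)
z(c, K) = -6 (z(c, K) = -6 + (-2 - 1*(-2)) = -6 + (-2 + 2) = -6 + 0 = -6)
B = 9 (B = 3 + (2*6 - 6) = 3 + (12 - 6) = 3 + 6 = 9)
F(J) = 9
(F(-1) - 1664) + 1/R(-51) = (9 - 1664) + 1/(-49) = -1655 - 1/49 = -81096/49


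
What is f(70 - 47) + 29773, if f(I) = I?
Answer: 29796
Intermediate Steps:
f(70 - 47) + 29773 = (70 - 47) + 29773 = 23 + 29773 = 29796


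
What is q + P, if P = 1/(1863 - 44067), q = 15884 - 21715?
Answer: -246091525/42204 ≈ -5831.0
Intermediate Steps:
q = -5831
P = -1/42204 (P = 1/(-42204) = -1/42204 ≈ -2.3694e-5)
q + P = -5831 - 1/42204 = -246091525/42204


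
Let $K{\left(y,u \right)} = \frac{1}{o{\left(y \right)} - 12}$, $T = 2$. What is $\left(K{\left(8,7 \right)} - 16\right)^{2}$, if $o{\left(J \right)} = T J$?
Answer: $\frac{3969}{16} \approx 248.06$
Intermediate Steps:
$o{\left(J \right)} = 2 J$
$K{\left(y,u \right)} = \frac{1}{-12 + 2 y}$ ($K{\left(y,u \right)} = \frac{1}{2 y - 12} = \frac{1}{-12 + 2 y}$)
$\left(K{\left(8,7 \right)} - 16\right)^{2} = \left(\frac{1}{2 \left(-6 + 8\right)} - 16\right)^{2} = \left(\frac{1}{2 \cdot 2} - 16\right)^{2} = \left(\frac{1}{2} \cdot \frac{1}{2} - 16\right)^{2} = \left(\frac{1}{4} - 16\right)^{2} = \left(- \frac{63}{4}\right)^{2} = \frac{3969}{16}$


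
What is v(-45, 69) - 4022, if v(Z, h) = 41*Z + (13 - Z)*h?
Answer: -1865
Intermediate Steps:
v(Z, h) = 41*Z + h*(13 - Z)
v(-45, 69) - 4022 = (13*69 + 41*(-45) - 1*(-45)*69) - 4022 = (897 - 1845 + 3105) - 4022 = 2157 - 4022 = -1865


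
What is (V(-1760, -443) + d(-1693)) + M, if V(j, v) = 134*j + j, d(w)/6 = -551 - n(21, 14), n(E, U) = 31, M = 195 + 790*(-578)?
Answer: -697517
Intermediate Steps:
M = -456425 (M = 195 - 456620 = -456425)
d(w) = -3492 (d(w) = 6*(-551 - 1*31) = 6*(-551 - 31) = 6*(-582) = -3492)
V(j, v) = 135*j
(V(-1760, -443) + d(-1693)) + M = (135*(-1760) - 3492) - 456425 = (-237600 - 3492) - 456425 = -241092 - 456425 = -697517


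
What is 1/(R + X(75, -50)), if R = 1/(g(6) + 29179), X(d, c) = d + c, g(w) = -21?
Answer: 29158/728951 ≈ 0.040000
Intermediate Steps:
X(d, c) = c + d
R = 1/29158 (R = 1/(-21 + 29179) = 1/29158 ≈ 3.4296e-5)
1/(R + X(75, -50)) = 1/(1/29158 + (-50 + 75)) = 1/(1/29158 + 25) = 1/(728951/29158) = 29158/728951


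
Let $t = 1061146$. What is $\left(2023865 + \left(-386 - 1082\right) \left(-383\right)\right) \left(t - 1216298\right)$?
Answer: $-401239983568$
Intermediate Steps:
$\left(2023865 + \left(-386 - 1082\right) \left(-383\right)\right) \left(t - 1216298\right) = \left(2023865 + \left(-386 - 1082\right) \left(-383\right)\right) \left(1061146 - 1216298\right) = \left(2023865 - -562244\right) \left(-155152\right) = \left(2023865 + 562244\right) \left(-155152\right) = 2586109 \left(-155152\right) = -401239983568$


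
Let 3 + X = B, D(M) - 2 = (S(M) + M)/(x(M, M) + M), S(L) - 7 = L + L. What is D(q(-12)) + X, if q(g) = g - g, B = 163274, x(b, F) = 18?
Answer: 2938921/18 ≈ 1.6327e+5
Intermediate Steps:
S(L) = 7 + 2*L (S(L) = 7 + (L + L) = 7 + 2*L)
q(g) = 0
D(M) = 2 + (7 + 3*M)/(18 + M) (D(M) = 2 + ((7 + 2*M) + M)/(18 + M) = 2 + (7 + 3*M)/(18 + M))
X = 163271 (X = -3 + 163274 = 163271)
D(q(-12)) + X = (43 + 5*0)/(18 + 0) + 163271 = (43 + 0)/18 + 163271 = (1/18)*43 + 163271 = 43/18 + 163271 = 2938921/18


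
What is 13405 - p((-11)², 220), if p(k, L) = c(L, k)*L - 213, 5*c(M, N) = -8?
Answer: 13970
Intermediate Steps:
c(M, N) = -8/5 (c(M, N) = (⅕)*(-8) = -8/5)
p(k, L) = -213 - 8*L/5 (p(k, L) = -8*L/5 - 213 = -213 - 8*L/5)
13405 - p((-11)², 220) = 13405 - (-213 - 8/5*220) = 13405 - (-213 - 352) = 13405 - 1*(-565) = 13405 + 565 = 13970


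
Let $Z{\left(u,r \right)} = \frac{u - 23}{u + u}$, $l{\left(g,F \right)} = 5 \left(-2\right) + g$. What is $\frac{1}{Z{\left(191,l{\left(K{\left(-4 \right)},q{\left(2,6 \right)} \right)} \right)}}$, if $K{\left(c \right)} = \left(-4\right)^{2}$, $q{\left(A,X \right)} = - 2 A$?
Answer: $\frac{191}{84} \approx 2.2738$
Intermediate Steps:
$K{\left(c \right)} = 16$
$l{\left(g,F \right)} = -10 + g$
$Z{\left(u,r \right)} = \frac{-23 + u}{2 u}$
$\frac{1}{Z{\left(191,l{\left(K{\left(-4 \right)},q{\left(2,6 \right)} \right)} \right)}} = \frac{1}{\frac{1}{2} \cdot \frac{1}{191} \left(-23 + 191\right)} = \frac{1}{\frac{1}{2} \cdot \frac{1}{191} \cdot 168} = \frac{1}{\frac{84}{191}} = \frac{191}{84}$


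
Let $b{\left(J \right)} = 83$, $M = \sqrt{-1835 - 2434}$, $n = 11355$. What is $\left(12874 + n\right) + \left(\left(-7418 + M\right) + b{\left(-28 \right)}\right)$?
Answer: $16894 + i \sqrt{4269} \approx 16894.0 + 65.338 i$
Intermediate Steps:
$M = i \sqrt{4269}$ ($M = \sqrt{-4269} = i \sqrt{4269} \approx 65.338 i$)
$\left(12874 + n\right) + \left(\left(-7418 + M\right) + b{\left(-28 \right)}\right) = \left(12874 + 11355\right) - \left(7335 - i \sqrt{4269}\right) = 24229 - \left(7335 - i \sqrt{4269}\right) = 16894 + i \sqrt{4269}$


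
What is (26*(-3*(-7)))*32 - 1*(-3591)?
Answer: 21063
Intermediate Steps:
(26*(-3*(-7)))*32 - 1*(-3591) = (26*21)*32 + 3591 = 546*32 + 3591 = 17472 + 3591 = 21063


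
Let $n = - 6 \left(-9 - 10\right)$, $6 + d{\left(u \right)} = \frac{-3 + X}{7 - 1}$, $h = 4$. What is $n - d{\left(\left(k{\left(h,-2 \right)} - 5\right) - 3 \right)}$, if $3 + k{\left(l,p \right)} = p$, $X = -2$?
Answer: $\frac{725}{6} \approx 120.83$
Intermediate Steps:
$k{\left(l,p \right)} = -3 + p$
$d{\left(u \right)} = - \frac{41}{6}$ ($d{\left(u \right)} = -6 + \frac{-3 - 2}{7 - 1} = -6 - \frac{5}{6} = - \frac{41}{6}$)
$n = 114$ ($n = \left(-6\right) \left(-19\right) = 114$)
$n - d{\left(\left(k{\left(h,-2 \right)} - 5\right) - 3 \right)} = 114 - - \frac{41}{6} = 114 + \frac{41}{6} = \frac{725}{6}$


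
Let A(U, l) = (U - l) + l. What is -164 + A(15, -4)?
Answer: -149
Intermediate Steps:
A(U, l) = U
-164 + A(15, -4) = -164 + 15 = -149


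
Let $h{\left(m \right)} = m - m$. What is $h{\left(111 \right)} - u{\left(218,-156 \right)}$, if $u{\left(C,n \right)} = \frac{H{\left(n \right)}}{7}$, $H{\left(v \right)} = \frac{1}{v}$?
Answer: $\frac{1}{1092} \approx 0.00091575$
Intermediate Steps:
$h{\left(m \right)} = 0$
$u{\left(C,n \right)} = \frac{1}{7 n}$ ($u{\left(C,n \right)} = \frac{1}{n 7} = \frac{1}{n} \frac{1}{7} = \frac{1}{7 n}$)
$h{\left(111 \right)} - u{\left(218,-156 \right)} = 0 - \frac{1}{7 \left(-156\right)} = 0 - \frac{1}{7} \left(- \frac{1}{156}\right) = 0 - - \frac{1}{1092} = 0 + \frac{1}{1092} = \frac{1}{1092}$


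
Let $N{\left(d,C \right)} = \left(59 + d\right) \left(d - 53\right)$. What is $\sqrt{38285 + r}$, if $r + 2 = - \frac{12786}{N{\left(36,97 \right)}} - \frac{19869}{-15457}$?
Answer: $\frac{3 \sqrt{2651327059537790790}}{24963055} \approx 195.68$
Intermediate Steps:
$N{\left(d,C \right)} = \left(-53 + d\right) \left(59 + d\right)$ ($N{\left(d,C \right)} = \left(59 + d\right) \left(-53 + d\right) = \left(-53 + d\right) \left(59 + d\right)$)
$r = \frac{179795527}{24963055}$ ($r = -2 - \left(- \frac{19869}{15457} + \frac{12786}{-3127 + 36^{2} + 6 \cdot 36}\right) = -2 - \left(- \frac{19869}{15457} + \frac{12786}{-3127 + 1296 + 216}\right) = -2 - \left(- \frac{19869}{15457} + \frac{12786}{-1615}\right) = -2 + \left(\left(-12786\right) \left(- \frac{1}{1615}\right) + \frac{19869}{15457}\right) = -2 + \left(\frac{12786}{1615} + \frac{19869}{15457}\right) = -2 + \frac{229721637}{24963055} = \frac{179795527}{24963055} \approx 7.2025$)
$\sqrt{38285 + r} = \sqrt{38285 + \frac{179795527}{24963055}} = \sqrt{\frac{955890356202}{24963055}} = \frac{3 \sqrt{2651327059537790790}}{24963055}$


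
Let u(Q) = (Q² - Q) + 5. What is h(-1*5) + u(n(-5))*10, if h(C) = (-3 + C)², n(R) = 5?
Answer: 314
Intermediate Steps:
u(Q) = 5 + Q² - Q
h(-1*5) + u(n(-5))*10 = (-3 - 1*5)² + (5 + 5² - 1*5)*10 = (-3 - 5)² + (5 + 25 - 5)*10 = (-8)² + 25*10 = 64 + 250 = 314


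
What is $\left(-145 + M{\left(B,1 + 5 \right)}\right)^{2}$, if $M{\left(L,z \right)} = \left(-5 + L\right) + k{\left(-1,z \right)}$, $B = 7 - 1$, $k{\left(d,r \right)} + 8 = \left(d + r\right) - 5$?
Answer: $23104$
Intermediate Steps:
$k{\left(d,r \right)} = -13 + d + r$ ($k{\left(d,r \right)} = -8 - \left(5 - d - r\right) = -8 + \left(-5 + d + r\right) = -13 + d + r$)
$B = 6$ ($B = 7 - 1 = 6$)
$M{\left(L,z \right)} = -19 + L + z$ ($M{\left(L,z \right)} = \left(-5 + L\right) - \left(14 - z\right) = \left(-5 + L\right) + \left(-14 + z\right) = -19 + L + z$)
$\left(-145 + M{\left(B,1 + 5 \right)}\right)^{2} = \left(-145 + \left(-19 + 6 + \left(1 + 5\right)\right)\right)^{2} = \left(-145 + \left(-19 + 6 + 6\right)\right)^{2} = \left(-145 - 7\right)^{2} = \left(-152\right)^{2} = 23104$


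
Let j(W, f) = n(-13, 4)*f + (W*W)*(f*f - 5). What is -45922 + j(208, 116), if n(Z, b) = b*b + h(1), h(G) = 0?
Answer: 581899998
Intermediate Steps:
n(Z, b) = b² (n(Z, b) = b*b + 0 = b² + 0 = b²)
j(W, f) = 16*f + W²*(-5 + f²) (j(W, f) = 4²*f + (W*W)*(f*f - 5) = 16*f + W²*(f² - 5) = 16*f + W²*(-5 + f²))
-45922 + j(208, 116) = -45922 + (-5*208² + 16*116 + 208²*116²) = -45922 + (-5*43264 + 1856 + 43264*13456) = -45922 + (-216320 + 1856 + 582160384) = -45922 + 581945920 = 581899998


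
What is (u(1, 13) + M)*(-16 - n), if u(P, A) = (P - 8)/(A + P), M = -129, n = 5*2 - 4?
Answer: 2849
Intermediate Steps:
n = 6 (n = 10 - 4 = 6)
u(P, A) = (-8 + P)/(A + P)
(u(1, 13) + M)*(-16 - n) = ((-8 + 1)/(13 + 1) - 129)*(-16 - 1*6) = (-7/14 - 129)*(-16 - 6) = ((1/14)*(-7) - 129)*(-22) = (-1/2 - 129)*(-22) = -259/2*(-22) = 2849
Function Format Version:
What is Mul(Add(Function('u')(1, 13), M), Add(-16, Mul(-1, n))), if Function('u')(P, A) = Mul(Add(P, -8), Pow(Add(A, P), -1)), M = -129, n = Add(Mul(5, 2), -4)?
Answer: 2849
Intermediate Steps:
n = 6 (n = Add(10, -4) = 6)
Function('u')(P, A) = Mul(Pow(Add(A, P), -1), Add(-8, P)) (Function('u')(P, A) = Mul(Add(-8, P), Pow(Add(A, P), -1)) = Mul(Pow(Add(A, P), -1), Add(-8, P)))
Mul(Add(Function('u')(1, 13), M), Add(-16, Mul(-1, n))) = Mul(Add(Mul(Pow(Add(13, 1), -1), Add(-8, 1)), -129), Add(-16, Mul(-1, 6))) = Mul(Add(Mul(Pow(14, -1), -7), -129), Add(-16, -6)) = Mul(Add(Mul(Rational(1, 14), -7), -129), -22) = Mul(Add(Rational(-1, 2), -129), -22) = Mul(Rational(-259, 2), -22) = 2849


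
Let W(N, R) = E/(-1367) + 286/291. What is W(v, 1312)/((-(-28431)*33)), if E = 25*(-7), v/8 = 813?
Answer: 441887/373222294731 ≈ 1.1840e-6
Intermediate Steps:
v = 6504 (v = 8*813 = 6504)
E = -175
W(N, R) = 441887/397797 (W(N, R) = -175/(-1367) + 286/291 = -175*(-1/1367) + 286*(1/291) = 175/1367 + 286/291 = 441887/397797)
W(v, 1312)/((-(-28431)*33)) = 441887/(397797*((-(-28431)*33))) = 441887/(397797*((-3159*(-297)))) = (441887/397797)/938223 = (441887/397797)*(1/938223) = 441887/373222294731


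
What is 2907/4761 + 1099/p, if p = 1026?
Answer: 912769/542754 ≈ 1.6817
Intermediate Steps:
2907/4761 + 1099/p = 2907/4761 + 1099/1026 = 2907*(1/4761) + 1099*(1/1026) = 323/529 + 1099/1026 = 912769/542754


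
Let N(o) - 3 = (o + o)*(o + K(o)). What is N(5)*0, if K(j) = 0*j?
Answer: 0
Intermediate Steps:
K(j) = 0
N(o) = 3 + 2*o**2 (N(o) = 3 + (o + o)*(o + 0) = 3 + (2*o)*o = 3 + 2*o**2)
N(5)*0 = (3 + 2*5**2)*0 = (3 + 2*25)*0 = (3 + 50)*0 = 53*0 = 0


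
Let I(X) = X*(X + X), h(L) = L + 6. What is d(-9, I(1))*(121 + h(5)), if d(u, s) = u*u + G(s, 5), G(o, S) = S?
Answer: 11352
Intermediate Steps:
h(L) = 6 + L
I(X) = 2*X² (I(X) = X*(2*X) = 2*X²)
d(u, s) = 5 + u² (d(u, s) = u*u + 5 = u² + 5 = 5 + u²)
d(-9, I(1))*(121 + h(5)) = (5 + (-9)²)*(121 + (6 + 5)) = (5 + 81)*(121 + 11) = 86*132 = 11352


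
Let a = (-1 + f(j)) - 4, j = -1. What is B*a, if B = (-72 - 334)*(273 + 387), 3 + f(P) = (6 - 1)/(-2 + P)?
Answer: 2590280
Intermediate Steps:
f(P) = -3 + 5/(-2 + P) (f(P) = -3 + (6 - 1)/(-2 + P) = -3 + 5/(-2 + P))
B = -267960 (B = -406*660 = -267960)
a = -29/3 (a = (-1 + (11 - 3*(-1))/(-2 - 1)) - 4 = (-1 + (11 + 3)/(-3)) - 4 = (-1 - 1/3*14) - 4 = (-1 - 14/3) - 4 = -17/3 - 4 = -29/3 ≈ -9.6667)
B*a = -267960*(-29/3) = 2590280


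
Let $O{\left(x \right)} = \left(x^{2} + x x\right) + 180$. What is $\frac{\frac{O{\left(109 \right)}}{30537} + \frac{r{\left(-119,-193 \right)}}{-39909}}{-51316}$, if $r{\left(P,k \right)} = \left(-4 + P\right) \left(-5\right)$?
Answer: $- \frac{312240341}{20846289113676} \approx -1.4978 \cdot 10^{-5}$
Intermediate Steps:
$r{\left(P,k \right)} = 20 - 5 P$
$O{\left(x \right)} = 180 + 2 x^{2}$ ($O{\left(x \right)} = \left(x^{2} + x^{2}\right) + 180 = 2 x^{2} + 180 = 180 + 2 x^{2}$)
$\frac{\frac{O{\left(109 \right)}}{30537} + \frac{r{\left(-119,-193 \right)}}{-39909}}{-51316} = \frac{\frac{180 + 2 \cdot 109^{2}}{30537} + \frac{20 - -595}{-39909}}{-51316} = \left(\left(180 + 2 \cdot 11881\right) \frac{1}{30537} + \left(20 + 595\right) \left(- \frac{1}{39909}\right)\right) \left(- \frac{1}{51316}\right) = \left(\left(180 + 23762\right) \frac{1}{30537} + 615 \left(- \frac{1}{39909}\right)\right) \left(- \frac{1}{51316}\right) = \left(23942 \cdot \frac{1}{30537} - \frac{205}{13303}\right) \left(- \frac{1}{51316}\right) = \left(\frac{23942}{30537} - \frac{205}{13303}\right) \left(- \frac{1}{51316}\right) = \frac{312240341}{406233711} \left(- \frac{1}{51316}\right) = - \frac{312240341}{20846289113676}$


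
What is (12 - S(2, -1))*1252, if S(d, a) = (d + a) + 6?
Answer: 6260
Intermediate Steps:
S(d, a) = 6 + a + d (S(d, a) = (a + d) + 6 = 6 + a + d)
(12 - S(2, -1))*1252 = (12 - (6 - 1 + 2))*1252 = (12 - 1*7)*1252 = (12 - 7)*1252 = 5*1252 = 6260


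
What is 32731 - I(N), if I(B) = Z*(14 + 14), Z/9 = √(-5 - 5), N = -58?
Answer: 32731 - 252*I*√10 ≈ 32731.0 - 796.89*I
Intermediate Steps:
Z = 9*I*√10 (Z = 9*√(-5 - 5) = 9*√(-10) = 9*(I*√10) = 9*I*√10 ≈ 28.461*I)
I(B) = 252*I*√10 (I(B) = (9*I*√10)*(14 + 14) = (9*I*√10)*28 = 252*I*√10)
32731 - I(N) = 32731 - 252*I*√10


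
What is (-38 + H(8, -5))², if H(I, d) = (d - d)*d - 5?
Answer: 1849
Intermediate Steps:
H(I, d) = -5 (H(I, d) = 0*d - 5 = 0 - 5 = -5)
(-38 + H(8, -5))² = (-38 - 5)² = (-43)² = 1849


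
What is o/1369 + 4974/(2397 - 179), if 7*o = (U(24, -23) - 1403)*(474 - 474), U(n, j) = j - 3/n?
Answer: 2487/1109 ≈ 2.2426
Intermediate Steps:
o = 0 (o = (((-23 - 3/24) - 1403)*(474 - 474))/7 = (((-23 - 3*1/24) - 1403)*0)/7 = (((-23 - ⅛) - 1403)*0)/7 = ((-185/8 - 1403)*0)/7 = (-11409/8*0)/7 = (⅐)*0 = 0)
o/1369 + 4974/(2397 - 179) = 0/1369 + 4974/(2397 - 179) = 0*(1/1369) + 4974/2218 = 0 + 4974*(1/2218) = 0 + 2487/1109 = 2487/1109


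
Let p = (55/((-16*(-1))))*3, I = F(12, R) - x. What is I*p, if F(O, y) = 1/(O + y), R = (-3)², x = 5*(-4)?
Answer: 23155/112 ≈ 206.74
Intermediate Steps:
x = -20
R = 9
I = 421/21 (I = 1/(12 + 9) - 1*(-20) = 1/21 + 20 = 421/21 ≈ 20.048)
p = 165/16 (p = (55/16)*3 = 165/16 ≈ 10.313)
I*p = (421/21)*(165/16) = 23155/112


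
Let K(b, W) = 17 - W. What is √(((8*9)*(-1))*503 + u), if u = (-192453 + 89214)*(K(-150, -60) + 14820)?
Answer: 3*I*√170887511 ≈ 39217.0*I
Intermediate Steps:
u = -1537951383 (u = (-192453 + 89214)*((17 - 1*(-60)) + 14820) = -103239*((17 + 60) + 14820) = -103239*(77 + 14820) = -103239*14897 = -1537951383)
√(((8*9)*(-1))*503 + u) = √(((8*9)*(-1))*503 - 1537951383) = √((72*(-1))*503 - 1537951383) = √(-72*503 - 1537951383) = √(-36216 - 1537951383) = √(-1537987599) = 3*I*√170887511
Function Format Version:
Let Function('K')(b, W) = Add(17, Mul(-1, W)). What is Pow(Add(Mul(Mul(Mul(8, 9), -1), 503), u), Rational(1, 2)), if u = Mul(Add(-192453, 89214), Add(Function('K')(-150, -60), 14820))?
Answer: Mul(3, I, Pow(170887511, Rational(1, 2))) ≈ Mul(39217., I)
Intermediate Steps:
u = -1537951383 (u = Mul(Add(-192453, 89214), Add(Add(17, Mul(-1, -60)), 14820)) = Mul(-103239, Add(Add(17, 60), 14820)) = Mul(-103239, Add(77, 14820)) = Mul(-103239, 14897) = -1537951383)
Pow(Add(Mul(Mul(Mul(8, 9), -1), 503), u), Rational(1, 2)) = Pow(Add(Mul(Mul(Mul(8, 9), -1), 503), -1537951383), Rational(1, 2)) = Pow(Add(Mul(Mul(72, -1), 503), -1537951383), Rational(1, 2)) = Pow(Add(Mul(-72, 503), -1537951383), Rational(1, 2)) = Pow(Add(-36216, -1537951383), Rational(1, 2)) = Pow(-1537987599, Rational(1, 2)) = Mul(3, I, Pow(170887511, Rational(1, 2)))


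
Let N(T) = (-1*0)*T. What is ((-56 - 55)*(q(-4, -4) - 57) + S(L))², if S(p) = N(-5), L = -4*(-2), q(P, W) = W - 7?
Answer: 56972304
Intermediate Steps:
q(P, W) = -7 + W
N(T) = 0 (N(T) = 0*T = 0)
L = 8
S(p) = 0
((-56 - 55)*(q(-4, -4) - 57) + S(L))² = ((-56 - 55)*((-7 - 4) - 57) + 0)² = (-111*(-11 - 57) + 0)² = (-111*(-68) + 0)² = (7548 + 0)² = 7548² = 56972304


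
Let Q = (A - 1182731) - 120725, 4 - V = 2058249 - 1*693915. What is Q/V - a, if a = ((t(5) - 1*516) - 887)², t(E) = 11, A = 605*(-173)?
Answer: -240328337909/124030 ≈ -1.9377e+6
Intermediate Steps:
A = -104665
V = -1364330 (V = 4 - (2058249 - 1*693915) = 4 - (2058249 - 693915) = 4 - 1*1364334 = 4 - 1364334 = -1364330)
Q = -1408121 (Q = (-104665 - 1182731) - 120725 = -1287396 - 120725 = -1408121)
a = 1937664 (a = ((11 - 1*516) - 887)² = ((11 - 516) - 887)² = (-505 - 887)² = (-1392)² = 1937664)
Q/V - a = -1408121/(-1364330) - 1*1937664 = -1408121*(-1/1364330) - 1937664 = 128011/124030 - 1937664 = -240328337909/124030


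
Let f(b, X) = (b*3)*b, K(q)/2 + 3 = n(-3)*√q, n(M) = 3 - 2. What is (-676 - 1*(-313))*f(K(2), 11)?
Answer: -47916 + 26136*√2 ≈ -10954.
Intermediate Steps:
n(M) = 1
K(q) = -6 + 2*√q (K(q) = -6 + 2*(1*√q) = -6 + 2*√q)
f(b, X) = 3*b² (f(b, X) = (3*b)*b = 3*b²)
(-676 - 1*(-313))*f(K(2), 11) = (-676 - 1*(-313))*(3*(-6 + 2*√2)²) = (-676 + 313)*(3*(-6 + 2*√2)²) = -1089*(-6 + 2*√2)²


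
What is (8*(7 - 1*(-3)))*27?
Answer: 2160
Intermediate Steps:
(8*(7 - 1*(-3)))*27 = (8*(7 + 3))*27 = (8*10)*27 = 80*27 = 2160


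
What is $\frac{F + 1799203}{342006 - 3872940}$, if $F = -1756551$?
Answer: $- \frac{21326}{1765467} \approx -0.01208$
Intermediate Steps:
$\frac{F + 1799203}{342006 - 3872940} = \frac{-1756551 + 1799203}{342006 - 3872940} = \frac{42652}{-3530934} = 42652 \left(- \frac{1}{3530934}\right) = - \frac{21326}{1765467}$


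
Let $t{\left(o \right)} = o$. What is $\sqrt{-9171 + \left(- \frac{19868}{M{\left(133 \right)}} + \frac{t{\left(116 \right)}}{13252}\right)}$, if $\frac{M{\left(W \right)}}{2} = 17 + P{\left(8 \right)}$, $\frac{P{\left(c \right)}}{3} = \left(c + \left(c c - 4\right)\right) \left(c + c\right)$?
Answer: $\frac{2 i \sqrt{270991067412856917}}{10869953} \approx 95.781 i$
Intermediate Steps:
$P{\left(c \right)} = 6 c \left(-4 + c + c^{2}\right)$ ($P{\left(c \right)} = 3 \left(c + \left(c c - 4\right)\right) \left(c + c\right) = 3 \left(c + \left(c^{2} - 4\right)\right) 2 c = 3 \left(c + \left(-4 + c^{2}\right)\right) 2 c = 3 \left(-4 + c + c^{2}\right) 2 c = 3 \cdot 2 c \left(-4 + c + c^{2}\right) = 6 c \left(-4 + c + c^{2}\right)$)
$M{\left(W \right)} = 6562$ ($M{\left(W \right)} = 2 \left(17 + 6 \cdot 8 \left(-4 + 8 + 8^{2}\right)\right) = 2 \left(17 + 6 \cdot 8 \left(-4 + 8 + 64\right)\right) = 2 \left(17 + 6 \cdot 8 \cdot 68\right) = 2 \left(17 + 3264\right) = 2 \cdot 3281 = 6562$)
$\sqrt{-9171 + \left(- \frac{19868}{M{\left(133 \right)}} + \frac{t{\left(116 \right)}}{13252}\right)} = \sqrt{-9171 + \left(- \frac{19868}{6562} + \frac{116}{13252}\right)} = \sqrt{-9171 + \left(\left(-19868\right) \frac{1}{6562} + 116 \cdot \frac{1}{13252}\right)} = \sqrt{-9171 + \left(- \frac{9934}{3281} + \frac{29}{3313}\right)} = \sqrt{-9171 - \frac{32816193}{10869953}} = \sqrt{- \frac{99721155156}{10869953}} = \frac{2 i \sqrt{270991067412856917}}{10869953}$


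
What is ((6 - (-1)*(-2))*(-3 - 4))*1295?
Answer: -36260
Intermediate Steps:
((6 - (-1)*(-2))*(-3 - 4))*1295 = ((6 - 1*2)*(-7))*1295 = ((6 - 2)*(-7))*1295 = (4*(-7))*1295 = -28*1295 = -36260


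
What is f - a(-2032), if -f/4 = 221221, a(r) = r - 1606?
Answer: -881246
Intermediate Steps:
a(r) = -1606 + r
f = -884884 (f = -4*221221 = -884884)
f - a(-2032) = -884884 - (-1606 - 2032) = -884884 - 1*(-3638) = -884884 + 3638 = -881246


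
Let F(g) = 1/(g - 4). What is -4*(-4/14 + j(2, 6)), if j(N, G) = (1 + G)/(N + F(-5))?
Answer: -1628/119 ≈ -13.681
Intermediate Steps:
F(g) = 1/(-4 + g)
j(N, G) = (1 + G)/(-1/9 + N) (j(N, G) = (1 + G)/(N + 1/(-4 - 5)) = (1 + G)/(N + 1/(-9)) = (1 + G)/(N - 1/9) = (1 + G)/(-1/9 + N))
-4*(-4/14 + j(2, 6)) = -4*(-4/14 + 9*(1 + 6)/(-1 + 9*2)) = -4*(-4*1/14 + 9*7/(-1 + 18)) = -4*(-2/7 + 9*7/17) = -4*(-2/7 + 9*(1/17)*7) = -4*(-2/7 + 63/17) = -4*407/119 = -1628/119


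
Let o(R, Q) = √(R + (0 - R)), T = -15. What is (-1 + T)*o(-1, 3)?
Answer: 0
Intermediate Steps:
o(R, Q) = 0 (o(R, Q) = √(R - R) = √0 = 0)
(-1 + T)*o(-1, 3) = (-1 - 15)*0 = -16*0 = 0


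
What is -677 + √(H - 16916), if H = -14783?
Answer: -677 + I*√31699 ≈ -677.0 + 178.04*I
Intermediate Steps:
-677 + √(H - 16916) = -677 + √(-14783 - 16916) = -677 + √(-31699) = -677 + I*√31699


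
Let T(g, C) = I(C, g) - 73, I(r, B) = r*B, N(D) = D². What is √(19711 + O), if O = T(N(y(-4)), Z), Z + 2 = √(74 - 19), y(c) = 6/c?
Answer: 3*√(8726 + √55)/2 ≈ 140.18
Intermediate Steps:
Z = -2 + √55 (Z = -2 + √(74 - 19) = -2 + √55 ≈ 5.4162)
I(r, B) = B*r
T(g, C) = -73 + C*g (T(g, C) = g*C - 73 = C*g - 73 = -73 + C*g)
O = -155/2 + 9*√55/4 (O = -73 + (-2 + √55)*(6/(-4))² = -73 + (-2 + √55)*(6*(-¼))² = -73 + (-2 + √55)*(-3/2)² = -73 + (-2 + √55)*(9/4) = -73 + (-9/2 + 9*√55/4) = -155/2 + 9*√55/4 ≈ -60.814)
√(19711 + O) = √(19711 + (-155/2 + 9*√55/4)) = √(39267/2 + 9*√55/4)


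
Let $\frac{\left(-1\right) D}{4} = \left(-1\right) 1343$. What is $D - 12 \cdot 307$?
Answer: $1688$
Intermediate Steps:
$D = 5372$ ($D = - 4 \left(\left(-1\right) 1343\right) = \left(-4\right) \left(-1343\right) = 5372$)
$D - 12 \cdot 307 = 5372 - 12 \cdot 307 = 5372 - 3684 = 1688$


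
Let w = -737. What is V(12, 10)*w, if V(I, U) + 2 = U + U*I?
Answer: -94336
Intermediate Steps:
V(I, U) = -2 + U + I*U (V(I, U) = -2 + (U + U*I) = -2 + (U + I*U) = -2 + U + I*U)
V(12, 10)*w = (-2 + 10 + 12*10)*(-737) = (-2 + 10 + 120)*(-737) = 128*(-737) = -94336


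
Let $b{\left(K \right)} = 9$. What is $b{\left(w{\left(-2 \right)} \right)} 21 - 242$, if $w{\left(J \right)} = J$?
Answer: $-53$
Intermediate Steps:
$b{\left(w{\left(-2 \right)} \right)} 21 - 242 = 9 \cdot 21 - 242 = 189 - 242 = -53$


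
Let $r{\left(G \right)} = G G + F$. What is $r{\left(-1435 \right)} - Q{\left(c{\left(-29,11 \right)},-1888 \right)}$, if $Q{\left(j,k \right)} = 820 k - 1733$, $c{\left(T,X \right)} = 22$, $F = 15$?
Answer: $3609133$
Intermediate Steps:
$r{\left(G \right)} = 15 + G^{2}$ ($r{\left(G \right)} = G G + 15 = G^{2} + 15 = 15 + G^{2}$)
$Q{\left(j,k \right)} = -1733 + 820 k$
$r{\left(-1435 \right)} - Q{\left(c{\left(-29,11 \right)},-1888 \right)} = \left(15 + \left(-1435\right)^{2}\right) - \left(-1733 + 820 \left(-1888\right)\right) = \left(15 + 2059225\right) - \left(-1733 - 1548160\right) = 2059240 - -1549893 = 2059240 + 1549893 = 3609133$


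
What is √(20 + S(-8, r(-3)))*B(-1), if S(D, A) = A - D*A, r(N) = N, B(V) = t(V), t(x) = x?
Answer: -I*√7 ≈ -2.6458*I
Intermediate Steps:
B(V) = V
S(D, A) = A - A*D
√(20 + S(-8, r(-3)))*B(-1) = √(20 - 3*(1 - 1*(-8)))*(-1) = √(20 - 3*(1 + 8))*(-1) = √(20 - 3*9)*(-1) = √(20 - 27)*(-1) = √(-7)*(-1) = (I*√7)*(-1) = -I*√7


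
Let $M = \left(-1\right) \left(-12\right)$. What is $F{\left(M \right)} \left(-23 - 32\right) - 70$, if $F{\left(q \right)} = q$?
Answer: $-730$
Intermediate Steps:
$M = 12$
$F{\left(M \right)} \left(-23 - 32\right) - 70 = 12 \left(-23 - 32\right) - 70 = 12 \left(-55\right) - 70 = -660 - 70 = -730$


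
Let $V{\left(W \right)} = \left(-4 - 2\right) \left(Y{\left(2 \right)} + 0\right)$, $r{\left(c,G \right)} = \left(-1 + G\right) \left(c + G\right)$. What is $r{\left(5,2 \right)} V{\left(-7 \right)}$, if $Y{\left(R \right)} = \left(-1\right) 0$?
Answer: $0$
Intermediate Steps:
$Y{\left(R \right)} = 0$
$r{\left(c,G \right)} = \left(-1 + G\right) \left(G + c\right)$
$V{\left(W \right)} = 0$ ($V{\left(W \right)} = \left(-4 - 2\right) \left(0 + 0\right) = \left(-6\right) 0 = 0$)
$r{\left(5,2 \right)} V{\left(-7 \right)} = \left(2^{2} - 2 - 5 + 2 \cdot 5\right) 0 = \left(4 - 2 - 5 + 10\right) 0 = 7 \cdot 0 = 0$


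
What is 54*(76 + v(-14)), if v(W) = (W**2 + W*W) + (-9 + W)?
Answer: 24030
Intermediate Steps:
v(W) = -9 + W + 2*W**2 (v(W) = (W**2 + W**2) + (-9 + W) = 2*W**2 + (-9 + W) = -9 + W + 2*W**2)
54*(76 + v(-14)) = 54*(76 + (-9 - 14 + 2*(-14)**2)) = 54*(76 + (-9 - 14 + 2*196)) = 54*(76 + (-9 - 14 + 392)) = 54*(76 + 369) = 54*445 = 24030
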